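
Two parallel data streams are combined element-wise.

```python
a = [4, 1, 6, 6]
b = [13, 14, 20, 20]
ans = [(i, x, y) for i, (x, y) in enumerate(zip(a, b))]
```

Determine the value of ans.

Step 1: enumerate(zip(a, b)) gives index with paired elements:
  i=0: (4, 13)
  i=1: (1, 14)
  i=2: (6, 20)
  i=3: (6, 20)
Therefore ans = [(0, 4, 13), (1, 1, 14), (2, 6, 20), (3, 6, 20)].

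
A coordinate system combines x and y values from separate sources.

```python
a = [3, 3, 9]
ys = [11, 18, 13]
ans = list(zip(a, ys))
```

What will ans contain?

Step 1: zip pairs elements at same index:
  Index 0: (3, 11)
  Index 1: (3, 18)
  Index 2: (9, 13)
Therefore ans = [(3, 11), (3, 18), (9, 13)].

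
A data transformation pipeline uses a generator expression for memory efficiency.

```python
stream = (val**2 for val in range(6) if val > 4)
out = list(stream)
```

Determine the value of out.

Step 1: For range(6), keep val > 4, then square:
  val=0: 0 <= 4, excluded
  val=1: 1 <= 4, excluded
  val=2: 2 <= 4, excluded
  val=3: 3 <= 4, excluded
  val=4: 4 <= 4, excluded
  val=5: 5 > 4, yield 5**2 = 25
Therefore out = [25].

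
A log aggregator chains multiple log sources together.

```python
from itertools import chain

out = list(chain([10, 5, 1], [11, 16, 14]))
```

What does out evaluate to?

Step 1: chain() concatenates iterables: [10, 5, 1] + [11, 16, 14].
Therefore out = [10, 5, 1, 11, 16, 14].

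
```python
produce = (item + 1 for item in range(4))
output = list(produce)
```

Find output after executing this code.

Step 1: For each item in range(4), compute item+1:
  item=0: 0+1 = 1
  item=1: 1+1 = 2
  item=2: 2+1 = 3
  item=3: 3+1 = 4
Therefore output = [1, 2, 3, 4].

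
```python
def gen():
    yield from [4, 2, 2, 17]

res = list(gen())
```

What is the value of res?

Step 1: yield from delegates to the iterable, yielding each element.
Step 2: Collected values: [4, 2, 2, 17].
Therefore res = [4, 2, 2, 17].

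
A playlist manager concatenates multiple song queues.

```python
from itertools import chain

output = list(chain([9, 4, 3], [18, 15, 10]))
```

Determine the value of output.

Step 1: chain() concatenates iterables: [9, 4, 3] + [18, 15, 10].
Therefore output = [9, 4, 3, 18, 15, 10].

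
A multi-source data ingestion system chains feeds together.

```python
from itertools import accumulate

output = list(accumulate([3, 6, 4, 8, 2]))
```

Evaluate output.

Step 1: accumulate computes running sums:
  + 3 = 3
  + 6 = 9
  + 4 = 13
  + 8 = 21
  + 2 = 23
Therefore output = [3, 9, 13, 21, 23].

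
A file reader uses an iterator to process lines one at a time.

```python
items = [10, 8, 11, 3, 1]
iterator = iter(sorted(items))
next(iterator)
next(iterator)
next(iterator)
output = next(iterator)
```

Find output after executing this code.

Step 1: sorted([10, 8, 11, 3, 1]) = [1, 3, 8, 10, 11].
Step 2: Create iterator and skip 3 elements.
Step 3: next() returns 10.
Therefore output = 10.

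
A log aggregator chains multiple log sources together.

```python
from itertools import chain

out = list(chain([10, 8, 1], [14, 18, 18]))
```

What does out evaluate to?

Step 1: chain() concatenates iterables: [10, 8, 1] + [14, 18, 18].
Therefore out = [10, 8, 1, 14, 18, 18].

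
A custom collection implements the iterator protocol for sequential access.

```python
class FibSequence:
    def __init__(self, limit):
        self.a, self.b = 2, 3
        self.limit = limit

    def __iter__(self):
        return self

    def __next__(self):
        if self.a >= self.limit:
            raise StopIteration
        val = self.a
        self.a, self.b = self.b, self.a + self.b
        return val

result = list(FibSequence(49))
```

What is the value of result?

Step 1: Fibonacci-like sequence (a=2, b=3) until >= 49:
  Yield 2, then a,b = 3,5
  Yield 3, then a,b = 5,8
  Yield 5, then a,b = 8,13
  Yield 8, then a,b = 13,21
  Yield 13, then a,b = 21,34
  Yield 21, then a,b = 34,55
  Yield 34, then a,b = 55,89
Step 2: 55 >= 49, stop.
Therefore result = [2, 3, 5, 8, 13, 21, 34].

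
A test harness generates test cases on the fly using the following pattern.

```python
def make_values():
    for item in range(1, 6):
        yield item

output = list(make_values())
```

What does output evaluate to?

Step 1: The generator yields each value from range(1, 6).
Step 2: list() consumes all yields: [1, 2, 3, 4, 5].
Therefore output = [1, 2, 3, 4, 5].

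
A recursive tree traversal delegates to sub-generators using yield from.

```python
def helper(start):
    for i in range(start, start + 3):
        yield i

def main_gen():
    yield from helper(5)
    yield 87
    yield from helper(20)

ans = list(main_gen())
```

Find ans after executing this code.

Step 1: main_gen() delegates to helper(5):
  yield 5
  yield 6
  yield 7
Step 2: yield 87
Step 3: Delegates to helper(20):
  yield 20
  yield 21
  yield 22
Therefore ans = [5, 6, 7, 87, 20, 21, 22].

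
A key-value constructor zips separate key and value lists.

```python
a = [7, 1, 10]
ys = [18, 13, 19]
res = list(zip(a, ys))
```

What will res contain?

Step 1: zip pairs elements at same index:
  Index 0: (7, 18)
  Index 1: (1, 13)
  Index 2: (10, 19)
Therefore res = [(7, 18), (1, 13), (10, 19)].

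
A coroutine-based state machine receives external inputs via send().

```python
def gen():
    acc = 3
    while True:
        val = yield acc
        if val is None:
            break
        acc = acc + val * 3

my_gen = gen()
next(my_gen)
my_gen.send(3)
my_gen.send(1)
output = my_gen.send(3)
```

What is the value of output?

Step 1: next() -> yield acc=3.
Step 2: send(3) -> val=3, acc = 3 + 3*3 = 12, yield 12.
Step 3: send(1) -> val=1, acc = 12 + 1*3 = 15, yield 15.
Step 4: send(3) -> val=3, acc = 15 + 3*3 = 24, yield 24.
Therefore output = 24.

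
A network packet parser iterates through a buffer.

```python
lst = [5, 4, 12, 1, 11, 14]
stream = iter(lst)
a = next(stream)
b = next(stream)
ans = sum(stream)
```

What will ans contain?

Step 1: Create iterator over [5, 4, 12, 1, 11, 14].
Step 2: a = next() = 5, b = next() = 4.
Step 3: sum() of remaining [12, 1, 11, 14] = 38.
Therefore ans = 38.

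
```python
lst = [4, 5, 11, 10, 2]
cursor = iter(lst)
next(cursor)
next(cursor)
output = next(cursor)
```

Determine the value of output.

Step 1: Create iterator over [4, 5, 11, 10, 2].
Step 2: next() consumes 4.
Step 3: next() consumes 5.
Step 4: next() returns 11.
Therefore output = 11.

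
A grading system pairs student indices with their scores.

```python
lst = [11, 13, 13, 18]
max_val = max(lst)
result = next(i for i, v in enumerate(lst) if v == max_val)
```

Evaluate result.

Step 1: max([11, 13, 13, 18]) = 18.
Step 2: Find first index where value == 18:
  Index 0: 11 != 18
  Index 1: 13 != 18
  Index 2: 13 != 18
  Index 3: 18 == 18, found!
Therefore result = 3.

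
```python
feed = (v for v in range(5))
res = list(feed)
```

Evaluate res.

Step 1: Generator expression iterates range(5): [0, 1, 2, 3, 4].
Step 2: list() collects all values.
Therefore res = [0, 1, 2, 3, 4].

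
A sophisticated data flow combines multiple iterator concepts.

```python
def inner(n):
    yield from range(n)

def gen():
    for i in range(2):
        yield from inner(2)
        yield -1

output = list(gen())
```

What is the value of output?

Step 1: For each i in range(2):
  i=0: yield from inner(2) -> [0, 1], then yield -1
  i=1: yield from inner(2) -> [0, 1], then yield -1
Therefore output = [0, 1, -1, 0, 1, -1].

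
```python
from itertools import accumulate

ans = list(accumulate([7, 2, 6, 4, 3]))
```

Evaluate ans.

Step 1: accumulate computes running sums:
  + 7 = 7
  + 2 = 9
  + 6 = 15
  + 4 = 19
  + 3 = 22
Therefore ans = [7, 9, 15, 19, 22].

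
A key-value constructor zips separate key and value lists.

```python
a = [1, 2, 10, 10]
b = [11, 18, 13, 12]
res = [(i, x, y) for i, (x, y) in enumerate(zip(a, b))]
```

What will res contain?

Step 1: enumerate(zip(a, b)) gives index with paired elements:
  i=0: (1, 11)
  i=1: (2, 18)
  i=2: (10, 13)
  i=3: (10, 12)
Therefore res = [(0, 1, 11), (1, 2, 18), (2, 10, 13), (3, 10, 12)].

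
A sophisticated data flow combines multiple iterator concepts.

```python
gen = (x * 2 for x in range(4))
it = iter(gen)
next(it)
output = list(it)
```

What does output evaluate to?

Step 1: Generator produces [0, 2, 4, 6].
Step 2: next(it) consumes first element (0).
Step 3: list(it) collects remaining: [2, 4, 6].
Therefore output = [2, 4, 6].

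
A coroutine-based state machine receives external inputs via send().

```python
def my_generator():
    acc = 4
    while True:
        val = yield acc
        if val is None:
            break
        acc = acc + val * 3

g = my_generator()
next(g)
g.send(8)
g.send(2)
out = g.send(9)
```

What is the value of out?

Step 1: next() -> yield acc=4.
Step 2: send(8) -> val=8, acc = 4 + 8*3 = 28, yield 28.
Step 3: send(2) -> val=2, acc = 28 + 2*3 = 34, yield 34.
Step 4: send(9) -> val=9, acc = 34 + 9*3 = 61, yield 61.
Therefore out = 61.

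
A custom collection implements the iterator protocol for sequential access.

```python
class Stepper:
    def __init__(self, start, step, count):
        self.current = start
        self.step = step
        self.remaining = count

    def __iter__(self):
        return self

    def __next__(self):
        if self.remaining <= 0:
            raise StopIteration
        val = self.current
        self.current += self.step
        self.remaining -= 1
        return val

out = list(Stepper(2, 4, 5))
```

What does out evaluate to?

Step 1: Stepper starts at 2, increments by 4, for 5 steps:
  Yield 2, then current += 4
  Yield 6, then current += 4
  Yield 10, then current += 4
  Yield 14, then current += 4
  Yield 18, then current += 4
Therefore out = [2, 6, 10, 14, 18].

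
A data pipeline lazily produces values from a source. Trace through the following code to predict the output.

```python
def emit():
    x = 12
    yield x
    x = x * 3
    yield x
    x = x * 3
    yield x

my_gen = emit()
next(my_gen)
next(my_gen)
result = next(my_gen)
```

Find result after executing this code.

Step 1: Trace through generator execution:
  Yield 1: x starts at 12, yield 12
  Yield 2: x = 12 * 3 = 36, yield 36
  Yield 3: x = 36 * 3 = 108, yield 108
Step 2: First next() gets 12, second next() gets the second value, third next() yields 108.
Therefore result = 108.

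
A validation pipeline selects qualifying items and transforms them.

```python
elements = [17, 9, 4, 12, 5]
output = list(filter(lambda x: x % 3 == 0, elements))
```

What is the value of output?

Step 1: Filter elements divisible by 3:
  17 % 3 = 2: removed
  9 % 3 = 0: kept
  4 % 3 = 1: removed
  12 % 3 = 0: kept
  5 % 3 = 2: removed
Therefore output = [9, 12].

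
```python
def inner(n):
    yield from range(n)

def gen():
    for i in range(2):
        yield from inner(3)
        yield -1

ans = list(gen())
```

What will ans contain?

Step 1: For each i in range(2):
  i=0: yield from inner(3) -> [0, 1, 2], then yield -1
  i=1: yield from inner(3) -> [0, 1, 2], then yield -1
Therefore ans = [0, 1, 2, -1, 0, 1, 2, -1].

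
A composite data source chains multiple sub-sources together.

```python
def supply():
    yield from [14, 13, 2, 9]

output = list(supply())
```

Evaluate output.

Step 1: yield from delegates to the iterable, yielding each element.
Step 2: Collected values: [14, 13, 2, 9].
Therefore output = [14, 13, 2, 9].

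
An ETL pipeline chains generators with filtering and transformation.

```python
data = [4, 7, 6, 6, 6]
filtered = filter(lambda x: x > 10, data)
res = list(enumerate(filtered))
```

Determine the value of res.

Step 1: Filter [4, 7, 6, 6, 6] for > 10: [].
Step 2: enumerate re-indexes from 0: [].
Therefore res = [].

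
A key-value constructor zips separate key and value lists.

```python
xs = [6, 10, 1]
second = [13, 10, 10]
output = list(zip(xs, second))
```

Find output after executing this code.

Step 1: zip pairs elements at same index:
  Index 0: (6, 13)
  Index 1: (10, 10)
  Index 2: (1, 10)
Therefore output = [(6, 13), (10, 10), (1, 10)].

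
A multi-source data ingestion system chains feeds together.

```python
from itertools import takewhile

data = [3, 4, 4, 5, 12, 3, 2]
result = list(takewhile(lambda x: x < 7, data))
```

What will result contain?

Step 1: takewhile stops at first element >= 7:
  3 < 7: take
  4 < 7: take
  4 < 7: take
  5 < 7: take
  12 >= 7: stop
Therefore result = [3, 4, 4, 5].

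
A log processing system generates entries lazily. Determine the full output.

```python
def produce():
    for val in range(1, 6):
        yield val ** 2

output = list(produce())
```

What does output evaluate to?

Step 1: For each val in range(1, 6), yield val**2:
  val=1: yield 1**2 = 1
  val=2: yield 2**2 = 4
  val=3: yield 3**2 = 9
  val=4: yield 4**2 = 16
  val=5: yield 5**2 = 25
Therefore output = [1, 4, 9, 16, 25].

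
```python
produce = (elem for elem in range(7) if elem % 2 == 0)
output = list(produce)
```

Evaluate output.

Step 1: Filter range(7) keeping only even values:
  elem=0: even, included
  elem=1: odd, excluded
  elem=2: even, included
  elem=3: odd, excluded
  elem=4: even, included
  elem=5: odd, excluded
  elem=6: even, included
Therefore output = [0, 2, 4, 6].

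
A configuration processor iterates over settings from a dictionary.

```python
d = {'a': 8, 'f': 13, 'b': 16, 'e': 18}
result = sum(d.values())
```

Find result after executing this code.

Step 1: d.values() = [8, 13, 16, 18].
Step 2: sum = 55.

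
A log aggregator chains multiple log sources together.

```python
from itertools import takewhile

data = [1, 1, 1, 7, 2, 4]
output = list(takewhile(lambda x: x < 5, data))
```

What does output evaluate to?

Step 1: takewhile stops at first element >= 5:
  1 < 5: take
  1 < 5: take
  1 < 5: take
  7 >= 5: stop
Therefore output = [1, 1, 1].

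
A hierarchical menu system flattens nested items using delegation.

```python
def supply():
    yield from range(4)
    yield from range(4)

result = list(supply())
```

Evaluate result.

Step 1: Trace yields in order:
  yield 0
  yield 1
  yield 2
  yield 3
  yield 0
  yield 1
  yield 2
  yield 3
Therefore result = [0, 1, 2, 3, 0, 1, 2, 3].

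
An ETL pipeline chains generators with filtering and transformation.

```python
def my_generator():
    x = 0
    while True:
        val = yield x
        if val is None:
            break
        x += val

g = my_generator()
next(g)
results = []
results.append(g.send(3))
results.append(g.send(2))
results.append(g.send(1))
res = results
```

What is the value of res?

Step 1: next(g) -> yield 0.
Step 2: send(3) -> x = 3, yield 3.
Step 3: send(2) -> x = 5, yield 5.
Step 4: send(1) -> x = 6, yield 6.
Therefore res = [3, 5, 6].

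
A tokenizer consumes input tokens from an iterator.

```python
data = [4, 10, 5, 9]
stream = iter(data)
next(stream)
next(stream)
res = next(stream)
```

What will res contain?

Step 1: Create iterator over [4, 10, 5, 9].
Step 2: next() consumes 4.
Step 3: next() consumes 10.
Step 4: next() returns 5.
Therefore res = 5.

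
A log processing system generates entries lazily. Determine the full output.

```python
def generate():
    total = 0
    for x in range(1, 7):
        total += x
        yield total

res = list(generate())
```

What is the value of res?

Step 1: Generator accumulates running sum:
  x=1: total = 1, yield 1
  x=2: total = 3, yield 3
  x=3: total = 6, yield 6
  x=4: total = 10, yield 10
  x=5: total = 15, yield 15
  x=6: total = 21, yield 21
Therefore res = [1, 3, 6, 10, 15, 21].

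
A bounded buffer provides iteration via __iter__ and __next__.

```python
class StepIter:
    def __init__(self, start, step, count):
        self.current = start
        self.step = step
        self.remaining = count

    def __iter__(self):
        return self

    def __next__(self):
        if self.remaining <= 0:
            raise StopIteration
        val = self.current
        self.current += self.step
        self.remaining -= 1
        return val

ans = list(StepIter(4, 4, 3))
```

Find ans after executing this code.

Step 1: StepIter starts at 4, increments by 4, for 3 steps:
  Yield 4, then current += 4
  Yield 8, then current += 4
  Yield 12, then current += 4
Therefore ans = [4, 8, 12].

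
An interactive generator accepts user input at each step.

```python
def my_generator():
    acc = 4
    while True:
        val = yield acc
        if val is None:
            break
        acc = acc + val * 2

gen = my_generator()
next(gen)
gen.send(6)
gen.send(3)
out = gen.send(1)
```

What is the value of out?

Step 1: next() -> yield acc=4.
Step 2: send(6) -> val=6, acc = 4 + 6*2 = 16, yield 16.
Step 3: send(3) -> val=3, acc = 16 + 3*2 = 22, yield 22.
Step 4: send(1) -> val=1, acc = 22 + 1*2 = 24, yield 24.
Therefore out = 24.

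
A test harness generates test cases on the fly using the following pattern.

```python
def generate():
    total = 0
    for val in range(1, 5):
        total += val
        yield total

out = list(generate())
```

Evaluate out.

Step 1: Generator accumulates running sum:
  val=1: total = 1, yield 1
  val=2: total = 3, yield 3
  val=3: total = 6, yield 6
  val=4: total = 10, yield 10
Therefore out = [1, 3, 6, 10].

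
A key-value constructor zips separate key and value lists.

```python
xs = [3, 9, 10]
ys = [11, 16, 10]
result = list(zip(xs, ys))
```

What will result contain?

Step 1: zip pairs elements at same index:
  Index 0: (3, 11)
  Index 1: (9, 16)
  Index 2: (10, 10)
Therefore result = [(3, 11), (9, 16), (10, 10)].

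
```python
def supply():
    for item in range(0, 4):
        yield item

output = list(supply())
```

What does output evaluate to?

Step 1: The generator yields each value from range(0, 4).
Step 2: list() consumes all yields: [0, 1, 2, 3].
Therefore output = [0, 1, 2, 3].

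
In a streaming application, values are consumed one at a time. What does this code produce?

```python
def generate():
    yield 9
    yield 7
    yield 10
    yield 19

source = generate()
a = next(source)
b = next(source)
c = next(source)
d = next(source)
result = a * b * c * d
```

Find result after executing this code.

Step 1: Create generator and consume all values:
  a = next(source) = 9
  b = next(source) = 7
  c = next(source) = 10
  d = next(source) = 19
Step 2: result = 9 * 7 * 10 * 19 = 11970.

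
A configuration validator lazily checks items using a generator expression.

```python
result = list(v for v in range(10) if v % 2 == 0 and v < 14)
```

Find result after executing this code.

Step 1: Filter range(10) where v % 2 == 0 and v < 14:
  v=0: both conditions met, included
  v=1: excluded (1 % 2 != 0)
  v=2: both conditions met, included
  v=3: excluded (3 % 2 != 0)
  v=4: both conditions met, included
  v=5: excluded (5 % 2 != 0)
  v=6: both conditions met, included
  v=7: excluded (7 % 2 != 0)
  v=8: both conditions met, included
  v=9: excluded (9 % 2 != 0)
Therefore result = [0, 2, 4, 6, 8].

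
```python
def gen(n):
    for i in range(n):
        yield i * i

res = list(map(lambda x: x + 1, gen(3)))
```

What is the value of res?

Step 1: gen(3) yields squares: [0, 1, 4].
Step 2: map adds 1 to each: [1, 2, 5].
Therefore res = [1, 2, 5].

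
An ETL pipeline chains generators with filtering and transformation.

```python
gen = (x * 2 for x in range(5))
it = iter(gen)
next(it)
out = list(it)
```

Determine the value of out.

Step 1: Generator produces [0, 2, 4, 6, 8].
Step 2: next(it) consumes first element (0).
Step 3: list(it) collects remaining: [2, 4, 6, 8].
Therefore out = [2, 4, 6, 8].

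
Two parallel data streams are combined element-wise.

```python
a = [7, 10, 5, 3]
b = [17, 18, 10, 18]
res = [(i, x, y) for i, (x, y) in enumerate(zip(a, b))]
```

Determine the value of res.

Step 1: enumerate(zip(a, b)) gives index with paired elements:
  i=0: (7, 17)
  i=1: (10, 18)
  i=2: (5, 10)
  i=3: (3, 18)
Therefore res = [(0, 7, 17), (1, 10, 18), (2, 5, 10), (3, 3, 18)].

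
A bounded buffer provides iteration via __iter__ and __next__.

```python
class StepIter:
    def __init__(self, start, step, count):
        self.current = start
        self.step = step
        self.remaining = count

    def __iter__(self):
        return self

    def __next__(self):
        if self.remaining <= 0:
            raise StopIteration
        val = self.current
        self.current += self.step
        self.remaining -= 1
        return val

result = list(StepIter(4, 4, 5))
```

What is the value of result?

Step 1: StepIter starts at 4, increments by 4, for 5 steps:
  Yield 4, then current += 4
  Yield 8, then current += 4
  Yield 12, then current += 4
  Yield 16, then current += 4
  Yield 20, then current += 4
Therefore result = [4, 8, 12, 16, 20].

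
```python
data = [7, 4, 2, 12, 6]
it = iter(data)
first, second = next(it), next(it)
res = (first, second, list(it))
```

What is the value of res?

Step 1: Create iterator over [7, 4, 2, 12, 6].
Step 2: first = 7, second = 4.
Step 3: Remaining elements: [2, 12, 6].
Therefore res = (7, 4, [2, 12, 6]).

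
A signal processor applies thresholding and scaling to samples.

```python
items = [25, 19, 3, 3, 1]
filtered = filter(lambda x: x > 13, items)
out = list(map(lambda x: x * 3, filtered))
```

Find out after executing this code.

Step 1: Filter items for elements > 13:
  25: kept
  19: kept
  3: removed
  3: removed
  1: removed
Step 2: Map x * 3 on filtered [25, 19]:
  25 -> 75
  19 -> 57
Therefore out = [75, 57].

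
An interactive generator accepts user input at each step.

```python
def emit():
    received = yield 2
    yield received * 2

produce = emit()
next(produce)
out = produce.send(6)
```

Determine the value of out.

Step 1: next(produce) advances to first yield, producing 2.
Step 2: send(6) resumes, received = 6.
Step 3: yield received * 2 = 6 * 2 = 12.
Therefore out = 12.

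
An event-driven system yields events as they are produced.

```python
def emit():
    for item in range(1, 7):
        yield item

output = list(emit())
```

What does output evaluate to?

Step 1: The generator yields each value from range(1, 7).
Step 2: list() consumes all yields: [1, 2, 3, 4, 5, 6].
Therefore output = [1, 2, 3, 4, 5, 6].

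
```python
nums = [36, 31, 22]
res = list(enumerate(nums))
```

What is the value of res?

Step 1: enumerate pairs each element with its index:
  (0, 36)
  (1, 31)
  (2, 22)
Therefore res = [(0, 36), (1, 31), (2, 22)].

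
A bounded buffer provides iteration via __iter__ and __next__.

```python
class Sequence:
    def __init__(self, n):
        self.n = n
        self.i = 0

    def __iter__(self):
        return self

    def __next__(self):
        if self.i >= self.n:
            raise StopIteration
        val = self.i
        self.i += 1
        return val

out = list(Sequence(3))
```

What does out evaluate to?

Step 1: Sequence(3) creates an iterator counting 0 to 2.
Step 2: list() consumes all values: [0, 1, 2].
Therefore out = [0, 1, 2].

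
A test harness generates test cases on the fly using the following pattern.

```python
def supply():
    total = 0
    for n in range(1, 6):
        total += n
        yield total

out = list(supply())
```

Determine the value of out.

Step 1: Generator accumulates running sum:
  n=1: total = 1, yield 1
  n=2: total = 3, yield 3
  n=3: total = 6, yield 6
  n=4: total = 10, yield 10
  n=5: total = 15, yield 15
Therefore out = [1, 3, 6, 10, 15].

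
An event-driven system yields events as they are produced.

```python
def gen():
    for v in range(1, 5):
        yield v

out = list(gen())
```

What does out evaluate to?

Step 1: The generator yields each value from range(1, 5).
Step 2: list() consumes all yields: [1, 2, 3, 4].
Therefore out = [1, 2, 3, 4].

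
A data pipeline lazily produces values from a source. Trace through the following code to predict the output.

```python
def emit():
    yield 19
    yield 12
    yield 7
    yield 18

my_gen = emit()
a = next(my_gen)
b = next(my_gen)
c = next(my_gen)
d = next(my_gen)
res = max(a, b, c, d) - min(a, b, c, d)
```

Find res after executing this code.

Step 1: Create generator and consume all values:
  a = next(my_gen) = 19
  b = next(my_gen) = 12
  c = next(my_gen) = 7
  d = next(my_gen) = 18
Step 2: max = 19, min = 7, res = 19 - 7 = 12.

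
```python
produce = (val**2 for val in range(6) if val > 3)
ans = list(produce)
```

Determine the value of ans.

Step 1: For range(6), keep val > 3, then square:
  val=0: 0 <= 3, excluded
  val=1: 1 <= 3, excluded
  val=2: 2 <= 3, excluded
  val=3: 3 <= 3, excluded
  val=4: 4 > 3, yield 4**2 = 16
  val=5: 5 > 3, yield 5**2 = 25
Therefore ans = [16, 25].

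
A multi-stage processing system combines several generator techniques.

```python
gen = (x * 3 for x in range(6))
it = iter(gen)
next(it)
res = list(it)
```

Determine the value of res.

Step 1: Generator produces [0, 3, 6, 9, 12, 15].
Step 2: next(it) consumes first element (0).
Step 3: list(it) collects remaining: [3, 6, 9, 12, 15].
Therefore res = [3, 6, 9, 12, 15].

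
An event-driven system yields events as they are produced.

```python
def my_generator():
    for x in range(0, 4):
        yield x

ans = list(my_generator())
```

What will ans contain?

Step 1: The generator yields each value from range(0, 4).
Step 2: list() consumes all yields: [0, 1, 2, 3].
Therefore ans = [0, 1, 2, 3].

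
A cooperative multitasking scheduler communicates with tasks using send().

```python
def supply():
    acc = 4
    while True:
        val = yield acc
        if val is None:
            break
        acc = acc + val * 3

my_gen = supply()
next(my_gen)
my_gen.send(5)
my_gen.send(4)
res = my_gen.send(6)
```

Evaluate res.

Step 1: next() -> yield acc=4.
Step 2: send(5) -> val=5, acc = 4 + 5*3 = 19, yield 19.
Step 3: send(4) -> val=4, acc = 19 + 4*3 = 31, yield 31.
Step 4: send(6) -> val=6, acc = 31 + 6*3 = 49, yield 49.
Therefore res = 49.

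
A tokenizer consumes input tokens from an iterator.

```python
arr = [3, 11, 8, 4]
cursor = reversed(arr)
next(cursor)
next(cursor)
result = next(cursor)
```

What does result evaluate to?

Step 1: reversed([3, 11, 8, 4]) gives iterator: [4, 8, 11, 3].
Step 2: First next() = 4, second next() = 8.
Step 3: Third next() = 11.
Therefore result = 11.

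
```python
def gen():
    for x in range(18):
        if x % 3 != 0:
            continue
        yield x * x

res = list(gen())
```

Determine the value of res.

Step 1: Only yield x**2 when x is divisible by 3:
  x=0: 0 % 3 == 0, yield 0**2 = 0
  x=3: 3 % 3 == 0, yield 3**2 = 9
  x=6: 6 % 3 == 0, yield 6**2 = 36
  x=9: 9 % 3 == 0, yield 9**2 = 81
  x=12: 12 % 3 == 0, yield 12**2 = 144
  x=15: 15 % 3 == 0, yield 15**2 = 225
Therefore res = [0, 9, 36, 81, 144, 225].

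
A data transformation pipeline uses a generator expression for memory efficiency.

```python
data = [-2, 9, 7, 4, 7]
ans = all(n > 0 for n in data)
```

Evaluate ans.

Step 1: Check n > 0 for each element in [-2, 9, 7, 4, 7]:
  -2 > 0: False
  9 > 0: True
  7 > 0: True
  4 > 0: True
  7 > 0: True
Step 2: all() returns False.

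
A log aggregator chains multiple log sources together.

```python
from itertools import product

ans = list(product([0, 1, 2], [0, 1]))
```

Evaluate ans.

Step 1: product([0, 1, 2], [0, 1]) gives all pairs:
  (0, 0)
  (0, 1)
  (1, 0)
  (1, 1)
  (2, 0)
  (2, 1)
Therefore ans = [(0, 0), (0, 1), (1, 0), (1, 1), (2, 0), (2, 1)].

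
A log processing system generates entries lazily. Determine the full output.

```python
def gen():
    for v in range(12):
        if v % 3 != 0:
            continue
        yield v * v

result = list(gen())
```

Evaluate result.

Step 1: Only yield v**2 when v is divisible by 3:
  v=0: 0 % 3 == 0, yield 0**2 = 0
  v=3: 3 % 3 == 0, yield 3**2 = 9
  v=6: 6 % 3 == 0, yield 6**2 = 36
  v=9: 9 % 3 == 0, yield 9**2 = 81
Therefore result = [0, 9, 36, 81].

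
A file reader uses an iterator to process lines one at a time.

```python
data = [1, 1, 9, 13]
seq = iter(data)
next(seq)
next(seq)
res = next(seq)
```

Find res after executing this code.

Step 1: Create iterator over [1, 1, 9, 13].
Step 2: next() consumes 1.
Step 3: next() consumes 1.
Step 4: next() returns 9.
Therefore res = 9.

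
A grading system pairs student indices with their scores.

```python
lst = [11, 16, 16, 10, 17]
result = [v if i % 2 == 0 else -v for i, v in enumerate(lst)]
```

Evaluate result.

Step 1: For each (i, v), keep v if i is even, negate if odd:
  i=0 (even): keep 11
  i=1 (odd): negate to -16
  i=2 (even): keep 16
  i=3 (odd): negate to -10
  i=4 (even): keep 17
Therefore result = [11, -16, 16, -10, 17].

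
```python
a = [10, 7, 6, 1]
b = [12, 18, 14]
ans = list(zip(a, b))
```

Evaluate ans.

Step 1: zip stops at shortest (len(a)=4, len(b)=3):
  Index 0: (10, 12)
  Index 1: (7, 18)
  Index 2: (6, 14)
Step 2: Last element of a (1) has no pair, dropped.
Therefore ans = [(10, 12), (7, 18), (6, 14)].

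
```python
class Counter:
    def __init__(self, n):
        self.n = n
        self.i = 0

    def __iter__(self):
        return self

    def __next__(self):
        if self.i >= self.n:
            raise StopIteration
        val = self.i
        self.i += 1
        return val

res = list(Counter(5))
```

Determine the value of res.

Step 1: Counter(5) creates an iterator counting 0 to 4.
Step 2: list() consumes all values: [0, 1, 2, 3, 4].
Therefore res = [0, 1, 2, 3, 4].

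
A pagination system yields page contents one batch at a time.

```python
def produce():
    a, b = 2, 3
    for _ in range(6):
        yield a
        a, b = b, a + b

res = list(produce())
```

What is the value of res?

Step 1: Fibonacci-like sequence starting with a=2, b=3:
  Iteration 1: yield a=2, then a,b = 3,5
  Iteration 2: yield a=3, then a,b = 5,8
  Iteration 3: yield a=5, then a,b = 8,13
  Iteration 4: yield a=8, then a,b = 13,21
  Iteration 5: yield a=13, then a,b = 21,34
  Iteration 6: yield a=21, then a,b = 34,55
Therefore res = [2, 3, 5, 8, 13, 21].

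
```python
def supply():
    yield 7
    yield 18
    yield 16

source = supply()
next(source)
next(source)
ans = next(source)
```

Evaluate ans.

Step 1: supply() creates a generator.
Step 2: next(source) yields 7 (consumed and discarded).
Step 3: next(source) yields 18 (consumed and discarded).
Step 4: next(source) yields 16, assigned to ans.
Therefore ans = 16.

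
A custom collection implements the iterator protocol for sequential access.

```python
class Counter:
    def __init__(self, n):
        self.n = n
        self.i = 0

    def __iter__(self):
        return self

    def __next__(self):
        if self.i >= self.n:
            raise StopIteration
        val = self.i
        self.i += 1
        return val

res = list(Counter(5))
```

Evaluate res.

Step 1: Counter(5) creates an iterator counting 0 to 4.
Step 2: list() consumes all values: [0, 1, 2, 3, 4].
Therefore res = [0, 1, 2, 3, 4].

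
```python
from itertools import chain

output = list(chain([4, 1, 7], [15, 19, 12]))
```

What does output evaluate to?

Step 1: chain() concatenates iterables: [4, 1, 7] + [15, 19, 12].
Therefore output = [4, 1, 7, 15, 19, 12].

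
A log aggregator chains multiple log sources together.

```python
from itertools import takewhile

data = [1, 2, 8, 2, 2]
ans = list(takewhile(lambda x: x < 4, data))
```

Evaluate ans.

Step 1: takewhile stops at first element >= 4:
  1 < 4: take
  2 < 4: take
  8 >= 4: stop
Therefore ans = [1, 2].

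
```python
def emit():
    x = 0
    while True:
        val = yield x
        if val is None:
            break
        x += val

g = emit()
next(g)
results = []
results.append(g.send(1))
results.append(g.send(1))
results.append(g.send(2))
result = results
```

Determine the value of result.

Step 1: next(g) -> yield 0.
Step 2: send(1) -> x = 1, yield 1.
Step 3: send(1) -> x = 2, yield 2.
Step 4: send(2) -> x = 4, yield 4.
Therefore result = [1, 2, 4].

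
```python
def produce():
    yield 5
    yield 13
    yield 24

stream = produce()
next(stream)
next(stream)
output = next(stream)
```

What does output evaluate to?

Step 1: produce() creates a generator.
Step 2: next(stream) yields 5 (consumed and discarded).
Step 3: next(stream) yields 13 (consumed and discarded).
Step 4: next(stream) yields 24, assigned to output.
Therefore output = 24.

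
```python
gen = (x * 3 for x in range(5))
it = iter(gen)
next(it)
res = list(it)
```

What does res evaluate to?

Step 1: Generator produces [0, 3, 6, 9, 12].
Step 2: next(it) consumes first element (0).
Step 3: list(it) collects remaining: [3, 6, 9, 12].
Therefore res = [3, 6, 9, 12].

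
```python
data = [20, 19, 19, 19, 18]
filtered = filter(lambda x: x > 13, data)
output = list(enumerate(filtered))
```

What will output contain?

Step 1: Filter [20, 19, 19, 19, 18] for > 13: [20, 19, 19, 19, 18].
Step 2: enumerate re-indexes from 0: [(0, 20), (1, 19), (2, 19), (3, 19), (4, 18)].
Therefore output = [(0, 20), (1, 19), (2, 19), (3, 19), (4, 18)].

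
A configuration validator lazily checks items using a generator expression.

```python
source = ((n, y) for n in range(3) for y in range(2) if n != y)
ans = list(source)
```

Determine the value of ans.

Step 1: Nested generator over range(3) x range(2) where n != y:
  (0, 0): excluded (n == y)
  (0, 1): included
  (1, 0): included
  (1, 1): excluded (n == y)
  (2, 0): included
  (2, 1): included
Therefore ans = [(0, 1), (1, 0), (2, 0), (2, 1)].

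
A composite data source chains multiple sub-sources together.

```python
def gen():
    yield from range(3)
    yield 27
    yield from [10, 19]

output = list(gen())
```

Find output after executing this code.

Step 1: Trace yields in order:
  yield 0
  yield 1
  yield 2
  yield 27
  yield 10
  yield 19
Therefore output = [0, 1, 2, 27, 10, 19].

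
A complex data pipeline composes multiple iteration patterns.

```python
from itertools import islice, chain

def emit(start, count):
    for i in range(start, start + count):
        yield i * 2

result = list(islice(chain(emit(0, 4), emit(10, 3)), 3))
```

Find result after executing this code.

Step 1: emit(0, 4) yields [0, 2, 4, 6].
Step 2: emit(10, 3) yields [20, 22, 24].
Step 3: chain concatenates: [0, 2, 4, 6, 20, 22, 24].
Step 4: islice takes first 3: [0, 2, 4].
Therefore result = [0, 2, 4].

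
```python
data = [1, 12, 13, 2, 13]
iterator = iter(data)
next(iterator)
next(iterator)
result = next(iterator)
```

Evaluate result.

Step 1: Create iterator over [1, 12, 13, 2, 13].
Step 2: next() consumes 1.
Step 3: next() consumes 12.
Step 4: next() returns 13.
Therefore result = 13.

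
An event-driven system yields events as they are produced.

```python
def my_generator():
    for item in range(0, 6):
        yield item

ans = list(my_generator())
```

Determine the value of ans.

Step 1: The generator yields each value from range(0, 6).
Step 2: list() consumes all yields: [0, 1, 2, 3, 4, 5].
Therefore ans = [0, 1, 2, 3, 4, 5].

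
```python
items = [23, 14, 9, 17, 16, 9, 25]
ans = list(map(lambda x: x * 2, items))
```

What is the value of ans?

Step 1: Apply lambda x: x * 2 to each element:
  23 -> 46
  14 -> 28
  9 -> 18
  17 -> 34
  16 -> 32
  9 -> 18
  25 -> 50
Therefore ans = [46, 28, 18, 34, 32, 18, 50].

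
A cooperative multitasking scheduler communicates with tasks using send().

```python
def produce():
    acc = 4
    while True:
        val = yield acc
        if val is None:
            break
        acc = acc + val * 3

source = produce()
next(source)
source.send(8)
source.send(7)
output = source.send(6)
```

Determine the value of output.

Step 1: next() -> yield acc=4.
Step 2: send(8) -> val=8, acc = 4 + 8*3 = 28, yield 28.
Step 3: send(7) -> val=7, acc = 28 + 7*3 = 49, yield 49.
Step 4: send(6) -> val=6, acc = 49 + 6*3 = 67, yield 67.
Therefore output = 67.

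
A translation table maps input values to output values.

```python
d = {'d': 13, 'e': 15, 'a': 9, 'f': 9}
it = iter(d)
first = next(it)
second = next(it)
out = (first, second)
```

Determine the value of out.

Step 1: iter(d) iterates over keys: ['d', 'e', 'a', 'f'].
Step 2: first = next(it) = 'd', second = next(it) = 'e'.
Therefore out = ('d', 'e').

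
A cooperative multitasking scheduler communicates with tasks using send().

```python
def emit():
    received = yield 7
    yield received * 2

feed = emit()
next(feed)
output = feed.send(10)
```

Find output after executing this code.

Step 1: next(feed) advances to first yield, producing 7.
Step 2: send(10) resumes, received = 10.
Step 3: yield received * 2 = 10 * 2 = 20.
Therefore output = 20.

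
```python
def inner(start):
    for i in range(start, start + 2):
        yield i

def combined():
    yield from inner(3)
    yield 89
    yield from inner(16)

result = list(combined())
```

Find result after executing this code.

Step 1: combined() delegates to inner(3):
  yield 3
  yield 4
Step 2: yield 89
Step 3: Delegates to inner(16):
  yield 16
  yield 17
Therefore result = [3, 4, 89, 16, 17].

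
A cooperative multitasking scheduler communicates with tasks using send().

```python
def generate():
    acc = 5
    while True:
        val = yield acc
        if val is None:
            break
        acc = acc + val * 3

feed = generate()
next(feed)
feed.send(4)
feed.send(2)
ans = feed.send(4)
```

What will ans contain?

Step 1: next() -> yield acc=5.
Step 2: send(4) -> val=4, acc = 5 + 4*3 = 17, yield 17.
Step 3: send(2) -> val=2, acc = 17 + 2*3 = 23, yield 23.
Step 4: send(4) -> val=4, acc = 23 + 4*3 = 35, yield 35.
Therefore ans = 35.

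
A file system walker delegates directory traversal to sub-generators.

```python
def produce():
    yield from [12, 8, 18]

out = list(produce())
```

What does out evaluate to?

Step 1: yield from delegates to the iterable, yielding each element.
Step 2: Collected values: [12, 8, 18].
Therefore out = [12, 8, 18].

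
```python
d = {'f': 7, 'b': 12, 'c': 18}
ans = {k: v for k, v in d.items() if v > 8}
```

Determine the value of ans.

Step 1: Filter items where value > 8:
  'f': 7 <= 8: removed
  'b': 12 > 8: kept
  'c': 18 > 8: kept
Therefore ans = {'b': 12, 'c': 18}.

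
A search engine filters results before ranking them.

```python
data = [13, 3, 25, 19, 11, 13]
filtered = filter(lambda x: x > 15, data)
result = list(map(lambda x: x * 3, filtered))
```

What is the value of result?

Step 1: Filter data for elements > 15:
  13: removed
  3: removed
  25: kept
  19: kept
  11: removed
  13: removed
Step 2: Map x * 3 on filtered [25, 19]:
  25 -> 75
  19 -> 57
Therefore result = [75, 57].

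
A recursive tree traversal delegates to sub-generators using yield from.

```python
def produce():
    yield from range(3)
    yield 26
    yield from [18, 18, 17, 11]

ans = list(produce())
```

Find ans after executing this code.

Step 1: Trace yields in order:
  yield 0
  yield 1
  yield 2
  yield 26
  yield 18
  yield 18
  yield 17
  yield 11
Therefore ans = [0, 1, 2, 26, 18, 18, 17, 11].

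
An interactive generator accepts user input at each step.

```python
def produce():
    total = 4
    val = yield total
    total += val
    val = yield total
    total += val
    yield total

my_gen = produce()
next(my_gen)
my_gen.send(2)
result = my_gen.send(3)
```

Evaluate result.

Step 1: next() -> yield total=4.
Step 2: send(2) -> val=2, total = 4+2 = 6, yield 6.
Step 3: send(3) -> val=3, total = 6+3 = 9, yield 9.
Therefore result = 9.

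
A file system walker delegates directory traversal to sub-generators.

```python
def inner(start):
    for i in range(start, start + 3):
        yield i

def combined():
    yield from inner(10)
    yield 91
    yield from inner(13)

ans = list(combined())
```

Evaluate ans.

Step 1: combined() delegates to inner(10):
  yield 10
  yield 11
  yield 12
Step 2: yield 91
Step 3: Delegates to inner(13):
  yield 13
  yield 14
  yield 15
Therefore ans = [10, 11, 12, 91, 13, 14, 15].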